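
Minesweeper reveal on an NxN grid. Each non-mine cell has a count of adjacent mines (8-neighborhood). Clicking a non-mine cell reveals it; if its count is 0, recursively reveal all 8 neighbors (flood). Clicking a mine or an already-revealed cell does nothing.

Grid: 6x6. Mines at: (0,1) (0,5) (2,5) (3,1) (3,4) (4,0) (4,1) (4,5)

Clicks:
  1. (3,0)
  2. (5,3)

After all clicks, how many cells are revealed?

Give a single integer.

Answer: 7

Derivation:
Click 1 (3,0) count=3: revealed 1 new [(3,0)] -> total=1
Click 2 (5,3) count=0: revealed 6 new [(4,2) (4,3) (4,4) (5,2) (5,3) (5,4)] -> total=7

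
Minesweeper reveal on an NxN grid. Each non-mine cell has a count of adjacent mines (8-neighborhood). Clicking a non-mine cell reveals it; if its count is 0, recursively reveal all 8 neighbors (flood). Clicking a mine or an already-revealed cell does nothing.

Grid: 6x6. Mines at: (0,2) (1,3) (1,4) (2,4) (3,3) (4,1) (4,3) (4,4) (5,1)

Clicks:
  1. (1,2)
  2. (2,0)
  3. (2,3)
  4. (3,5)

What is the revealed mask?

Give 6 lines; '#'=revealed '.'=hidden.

Answer: ##....
###...
####..
###..#
......
......

Derivation:
Click 1 (1,2) count=2: revealed 1 new [(1,2)] -> total=1
Click 2 (2,0) count=0: revealed 10 new [(0,0) (0,1) (1,0) (1,1) (2,0) (2,1) (2,2) (3,0) (3,1) (3,2)] -> total=11
Click 3 (2,3) count=4: revealed 1 new [(2,3)] -> total=12
Click 4 (3,5) count=2: revealed 1 new [(3,5)] -> total=13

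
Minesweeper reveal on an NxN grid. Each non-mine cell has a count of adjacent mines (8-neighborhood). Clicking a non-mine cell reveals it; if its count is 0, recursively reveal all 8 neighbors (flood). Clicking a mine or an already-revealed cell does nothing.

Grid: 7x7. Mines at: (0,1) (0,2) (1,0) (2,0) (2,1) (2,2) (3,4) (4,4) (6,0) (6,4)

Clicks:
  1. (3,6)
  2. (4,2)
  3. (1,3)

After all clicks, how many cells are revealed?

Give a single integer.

Answer: 35

Derivation:
Click 1 (3,6) count=0: revealed 20 new [(0,3) (0,4) (0,5) (0,6) (1,3) (1,4) (1,5) (1,6) (2,3) (2,4) (2,5) (2,6) (3,5) (3,6) (4,5) (4,6) (5,5) (5,6) (6,5) (6,6)] -> total=20
Click 2 (4,2) count=0: revealed 15 new [(3,0) (3,1) (3,2) (3,3) (4,0) (4,1) (4,2) (4,3) (5,0) (5,1) (5,2) (5,3) (6,1) (6,2) (6,3)] -> total=35
Click 3 (1,3) count=2: revealed 0 new [(none)] -> total=35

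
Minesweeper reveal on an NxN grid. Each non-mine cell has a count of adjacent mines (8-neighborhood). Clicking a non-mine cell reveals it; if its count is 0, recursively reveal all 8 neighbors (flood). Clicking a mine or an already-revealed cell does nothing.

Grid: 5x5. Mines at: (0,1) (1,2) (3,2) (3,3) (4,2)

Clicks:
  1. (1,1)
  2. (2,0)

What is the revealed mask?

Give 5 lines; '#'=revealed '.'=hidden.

Answer: .....
##...
##...
##...
##...

Derivation:
Click 1 (1,1) count=2: revealed 1 new [(1,1)] -> total=1
Click 2 (2,0) count=0: revealed 7 new [(1,0) (2,0) (2,1) (3,0) (3,1) (4,0) (4,1)] -> total=8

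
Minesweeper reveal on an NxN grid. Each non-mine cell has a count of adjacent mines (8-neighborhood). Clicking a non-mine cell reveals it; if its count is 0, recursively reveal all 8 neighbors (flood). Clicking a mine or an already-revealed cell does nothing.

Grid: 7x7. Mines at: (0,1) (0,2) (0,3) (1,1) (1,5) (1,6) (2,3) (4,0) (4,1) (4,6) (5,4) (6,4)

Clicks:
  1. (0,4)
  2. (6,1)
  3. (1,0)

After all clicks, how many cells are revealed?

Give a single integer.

Answer: 10

Derivation:
Click 1 (0,4) count=2: revealed 1 new [(0,4)] -> total=1
Click 2 (6,1) count=0: revealed 8 new [(5,0) (5,1) (5,2) (5,3) (6,0) (6,1) (6,2) (6,3)] -> total=9
Click 3 (1,0) count=2: revealed 1 new [(1,0)] -> total=10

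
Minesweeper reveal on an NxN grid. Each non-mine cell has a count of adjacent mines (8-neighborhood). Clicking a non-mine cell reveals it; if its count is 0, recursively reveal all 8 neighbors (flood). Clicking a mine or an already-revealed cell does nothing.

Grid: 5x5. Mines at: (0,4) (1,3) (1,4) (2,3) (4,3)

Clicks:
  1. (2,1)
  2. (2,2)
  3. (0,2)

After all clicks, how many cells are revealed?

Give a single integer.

Answer: 15

Derivation:
Click 1 (2,1) count=0: revealed 15 new [(0,0) (0,1) (0,2) (1,0) (1,1) (1,2) (2,0) (2,1) (2,2) (3,0) (3,1) (3,2) (4,0) (4,1) (4,2)] -> total=15
Click 2 (2,2) count=2: revealed 0 new [(none)] -> total=15
Click 3 (0,2) count=1: revealed 0 new [(none)] -> total=15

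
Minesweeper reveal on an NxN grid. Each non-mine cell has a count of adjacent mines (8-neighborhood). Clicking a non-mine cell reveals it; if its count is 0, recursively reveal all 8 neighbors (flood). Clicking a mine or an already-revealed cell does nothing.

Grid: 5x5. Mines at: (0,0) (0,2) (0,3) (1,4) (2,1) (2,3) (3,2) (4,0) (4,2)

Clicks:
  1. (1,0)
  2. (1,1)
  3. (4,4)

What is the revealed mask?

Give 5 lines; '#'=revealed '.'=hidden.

Click 1 (1,0) count=2: revealed 1 new [(1,0)] -> total=1
Click 2 (1,1) count=3: revealed 1 new [(1,1)] -> total=2
Click 3 (4,4) count=0: revealed 4 new [(3,3) (3,4) (4,3) (4,4)] -> total=6

Answer: .....
##...
.....
...##
...##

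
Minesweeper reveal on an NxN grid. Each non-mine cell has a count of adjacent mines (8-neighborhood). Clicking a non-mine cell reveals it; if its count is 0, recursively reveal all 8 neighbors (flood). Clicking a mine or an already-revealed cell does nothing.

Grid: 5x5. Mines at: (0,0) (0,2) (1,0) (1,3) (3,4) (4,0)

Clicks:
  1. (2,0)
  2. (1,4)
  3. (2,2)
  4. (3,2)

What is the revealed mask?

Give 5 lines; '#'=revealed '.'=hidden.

Answer: .....
....#
####.
.###.
.###.

Derivation:
Click 1 (2,0) count=1: revealed 1 new [(2,0)] -> total=1
Click 2 (1,4) count=1: revealed 1 new [(1,4)] -> total=2
Click 3 (2,2) count=1: revealed 1 new [(2,2)] -> total=3
Click 4 (3,2) count=0: revealed 8 new [(2,1) (2,3) (3,1) (3,2) (3,3) (4,1) (4,2) (4,3)] -> total=11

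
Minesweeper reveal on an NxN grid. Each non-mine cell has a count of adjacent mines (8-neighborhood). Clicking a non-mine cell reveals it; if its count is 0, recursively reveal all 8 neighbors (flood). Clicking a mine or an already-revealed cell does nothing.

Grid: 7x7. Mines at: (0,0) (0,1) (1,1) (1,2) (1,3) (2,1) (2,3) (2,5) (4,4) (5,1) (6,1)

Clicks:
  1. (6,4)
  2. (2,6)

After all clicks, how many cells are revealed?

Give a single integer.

Answer: 15

Derivation:
Click 1 (6,4) count=0: revealed 14 new [(3,5) (3,6) (4,5) (4,6) (5,2) (5,3) (5,4) (5,5) (5,6) (6,2) (6,3) (6,4) (6,5) (6,6)] -> total=14
Click 2 (2,6) count=1: revealed 1 new [(2,6)] -> total=15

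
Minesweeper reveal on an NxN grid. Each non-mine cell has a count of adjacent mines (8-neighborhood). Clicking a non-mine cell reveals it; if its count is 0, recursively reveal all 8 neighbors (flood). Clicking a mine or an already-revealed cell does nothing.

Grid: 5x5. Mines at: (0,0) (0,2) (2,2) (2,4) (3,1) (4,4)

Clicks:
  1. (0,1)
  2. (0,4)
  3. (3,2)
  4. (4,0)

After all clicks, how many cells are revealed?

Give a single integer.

Click 1 (0,1) count=2: revealed 1 new [(0,1)] -> total=1
Click 2 (0,4) count=0: revealed 4 new [(0,3) (0,4) (1,3) (1,4)] -> total=5
Click 3 (3,2) count=2: revealed 1 new [(3,2)] -> total=6
Click 4 (4,0) count=1: revealed 1 new [(4,0)] -> total=7

Answer: 7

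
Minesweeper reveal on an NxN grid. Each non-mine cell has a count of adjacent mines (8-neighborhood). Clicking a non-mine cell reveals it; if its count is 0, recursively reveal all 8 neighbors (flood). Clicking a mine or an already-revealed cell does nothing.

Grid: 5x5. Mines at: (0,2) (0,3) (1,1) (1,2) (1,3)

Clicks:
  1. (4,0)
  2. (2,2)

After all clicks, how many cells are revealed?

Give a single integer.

Click 1 (4,0) count=0: revealed 15 new [(2,0) (2,1) (2,2) (2,3) (2,4) (3,0) (3,1) (3,2) (3,3) (3,4) (4,0) (4,1) (4,2) (4,3) (4,4)] -> total=15
Click 2 (2,2) count=3: revealed 0 new [(none)] -> total=15

Answer: 15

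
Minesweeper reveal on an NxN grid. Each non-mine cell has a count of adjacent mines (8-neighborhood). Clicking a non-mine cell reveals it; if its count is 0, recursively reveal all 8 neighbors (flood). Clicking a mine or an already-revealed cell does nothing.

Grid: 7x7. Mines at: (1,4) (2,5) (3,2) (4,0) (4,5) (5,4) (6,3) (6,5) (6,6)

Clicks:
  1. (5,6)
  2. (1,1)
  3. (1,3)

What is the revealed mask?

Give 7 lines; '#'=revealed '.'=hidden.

Answer: ####...
####...
####...
##.....
.......
......#
.......

Derivation:
Click 1 (5,6) count=3: revealed 1 new [(5,6)] -> total=1
Click 2 (1,1) count=0: revealed 14 new [(0,0) (0,1) (0,2) (0,3) (1,0) (1,1) (1,2) (1,3) (2,0) (2,1) (2,2) (2,3) (3,0) (3,1)] -> total=15
Click 3 (1,3) count=1: revealed 0 new [(none)] -> total=15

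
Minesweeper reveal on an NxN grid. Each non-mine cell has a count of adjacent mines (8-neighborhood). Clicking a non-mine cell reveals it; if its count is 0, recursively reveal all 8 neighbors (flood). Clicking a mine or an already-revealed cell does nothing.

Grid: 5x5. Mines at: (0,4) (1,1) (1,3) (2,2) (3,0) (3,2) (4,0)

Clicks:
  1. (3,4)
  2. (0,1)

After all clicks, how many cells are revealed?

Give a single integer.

Click 1 (3,4) count=0: revealed 6 new [(2,3) (2,4) (3,3) (3,4) (4,3) (4,4)] -> total=6
Click 2 (0,1) count=1: revealed 1 new [(0,1)] -> total=7

Answer: 7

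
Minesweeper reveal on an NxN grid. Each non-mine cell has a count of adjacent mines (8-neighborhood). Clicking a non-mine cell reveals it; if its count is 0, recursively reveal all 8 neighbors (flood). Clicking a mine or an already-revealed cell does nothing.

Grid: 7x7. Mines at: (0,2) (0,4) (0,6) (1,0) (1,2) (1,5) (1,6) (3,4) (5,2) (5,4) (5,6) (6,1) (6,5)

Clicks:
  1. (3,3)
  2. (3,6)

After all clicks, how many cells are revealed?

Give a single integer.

Click 1 (3,3) count=1: revealed 1 new [(3,3)] -> total=1
Click 2 (3,6) count=0: revealed 6 new [(2,5) (2,6) (3,5) (3,6) (4,5) (4,6)] -> total=7

Answer: 7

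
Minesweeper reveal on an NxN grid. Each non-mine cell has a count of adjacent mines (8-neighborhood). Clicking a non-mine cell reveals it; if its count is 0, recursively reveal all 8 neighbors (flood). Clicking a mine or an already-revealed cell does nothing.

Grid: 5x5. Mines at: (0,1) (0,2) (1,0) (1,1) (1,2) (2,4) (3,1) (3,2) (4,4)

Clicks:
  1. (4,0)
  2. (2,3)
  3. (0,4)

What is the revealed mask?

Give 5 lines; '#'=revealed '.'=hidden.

Answer: ...##
...##
...#.
.....
#....

Derivation:
Click 1 (4,0) count=1: revealed 1 new [(4,0)] -> total=1
Click 2 (2,3) count=3: revealed 1 new [(2,3)] -> total=2
Click 3 (0,4) count=0: revealed 4 new [(0,3) (0,4) (1,3) (1,4)] -> total=6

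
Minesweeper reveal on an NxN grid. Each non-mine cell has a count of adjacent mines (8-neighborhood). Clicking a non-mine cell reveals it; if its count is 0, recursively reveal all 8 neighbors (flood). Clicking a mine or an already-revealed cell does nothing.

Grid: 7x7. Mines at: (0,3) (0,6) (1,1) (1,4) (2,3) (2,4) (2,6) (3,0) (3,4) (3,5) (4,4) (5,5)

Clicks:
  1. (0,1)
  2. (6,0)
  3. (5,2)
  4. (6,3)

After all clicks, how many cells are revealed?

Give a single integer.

Answer: 18

Derivation:
Click 1 (0,1) count=1: revealed 1 new [(0,1)] -> total=1
Click 2 (6,0) count=0: revealed 17 new [(3,1) (3,2) (3,3) (4,0) (4,1) (4,2) (4,3) (5,0) (5,1) (5,2) (5,3) (5,4) (6,0) (6,1) (6,2) (6,3) (6,4)] -> total=18
Click 3 (5,2) count=0: revealed 0 new [(none)] -> total=18
Click 4 (6,3) count=0: revealed 0 new [(none)] -> total=18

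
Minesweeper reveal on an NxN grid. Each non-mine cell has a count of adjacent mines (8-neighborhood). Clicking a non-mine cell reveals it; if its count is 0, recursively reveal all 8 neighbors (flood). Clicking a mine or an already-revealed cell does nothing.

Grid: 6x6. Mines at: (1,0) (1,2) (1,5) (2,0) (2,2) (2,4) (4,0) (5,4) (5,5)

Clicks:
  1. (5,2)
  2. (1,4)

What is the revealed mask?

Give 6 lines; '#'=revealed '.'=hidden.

Click 1 (5,2) count=0: revealed 9 new [(3,1) (3,2) (3,3) (4,1) (4,2) (4,3) (5,1) (5,2) (5,3)] -> total=9
Click 2 (1,4) count=2: revealed 1 new [(1,4)] -> total=10

Answer: ......
....#.
......
.###..
.###..
.###..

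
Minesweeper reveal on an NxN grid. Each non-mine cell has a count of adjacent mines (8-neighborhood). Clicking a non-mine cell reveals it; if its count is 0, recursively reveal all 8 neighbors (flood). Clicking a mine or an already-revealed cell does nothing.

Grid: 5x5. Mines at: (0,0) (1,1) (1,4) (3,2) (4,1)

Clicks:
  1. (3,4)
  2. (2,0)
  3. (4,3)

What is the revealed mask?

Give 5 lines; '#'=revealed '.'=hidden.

Click 1 (3,4) count=0: revealed 6 new [(2,3) (2,4) (3,3) (3,4) (4,3) (4,4)] -> total=6
Click 2 (2,0) count=1: revealed 1 new [(2,0)] -> total=7
Click 3 (4,3) count=1: revealed 0 new [(none)] -> total=7

Answer: .....
.....
#..##
...##
...##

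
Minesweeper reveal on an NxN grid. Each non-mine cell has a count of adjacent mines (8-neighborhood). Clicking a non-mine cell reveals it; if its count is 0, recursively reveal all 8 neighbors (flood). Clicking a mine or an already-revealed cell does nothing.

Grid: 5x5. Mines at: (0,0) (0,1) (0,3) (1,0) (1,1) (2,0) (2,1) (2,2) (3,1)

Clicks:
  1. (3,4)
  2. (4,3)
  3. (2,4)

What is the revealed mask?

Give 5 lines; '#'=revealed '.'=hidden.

Click 1 (3,4) count=0: revealed 10 new [(1,3) (1,4) (2,3) (2,4) (3,2) (3,3) (3,4) (4,2) (4,3) (4,4)] -> total=10
Click 2 (4,3) count=0: revealed 0 new [(none)] -> total=10
Click 3 (2,4) count=0: revealed 0 new [(none)] -> total=10

Answer: .....
...##
...##
..###
..###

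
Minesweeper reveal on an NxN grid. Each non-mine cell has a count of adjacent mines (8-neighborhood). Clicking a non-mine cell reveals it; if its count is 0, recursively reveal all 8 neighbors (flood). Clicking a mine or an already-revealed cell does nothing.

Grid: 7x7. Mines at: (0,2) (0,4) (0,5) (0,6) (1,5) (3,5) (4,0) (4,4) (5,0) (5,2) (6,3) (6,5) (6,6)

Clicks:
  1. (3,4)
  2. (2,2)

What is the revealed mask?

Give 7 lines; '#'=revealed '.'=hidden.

Click 1 (3,4) count=2: revealed 1 new [(3,4)] -> total=1
Click 2 (2,2) count=0: revealed 19 new [(0,0) (0,1) (1,0) (1,1) (1,2) (1,3) (1,4) (2,0) (2,1) (2,2) (2,3) (2,4) (3,0) (3,1) (3,2) (3,3) (4,1) (4,2) (4,3)] -> total=20

Answer: ##.....
#####..
#####..
#####..
.###...
.......
.......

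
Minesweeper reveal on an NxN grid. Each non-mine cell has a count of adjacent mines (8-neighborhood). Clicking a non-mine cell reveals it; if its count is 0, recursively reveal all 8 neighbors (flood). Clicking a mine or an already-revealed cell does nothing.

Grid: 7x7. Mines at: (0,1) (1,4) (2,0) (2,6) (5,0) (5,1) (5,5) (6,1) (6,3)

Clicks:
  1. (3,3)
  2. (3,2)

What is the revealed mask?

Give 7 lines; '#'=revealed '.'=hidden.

Click 1 (3,3) count=0: revealed 21 new [(1,1) (1,2) (1,3) (2,1) (2,2) (2,3) (2,4) (2,5) (3,1) (3,2) (3,3) (3,4) (3,5) (4,1) (4,2) (4,3) (4,4) (4,5) (5,2) (5,3) (5,4)] -> total=21
Click 2 (3,2) count=0: revealed 0 new [(none)] -> total=21

Answer: .......
.###...
.#####.
.#####.
.#####.
..###..
.......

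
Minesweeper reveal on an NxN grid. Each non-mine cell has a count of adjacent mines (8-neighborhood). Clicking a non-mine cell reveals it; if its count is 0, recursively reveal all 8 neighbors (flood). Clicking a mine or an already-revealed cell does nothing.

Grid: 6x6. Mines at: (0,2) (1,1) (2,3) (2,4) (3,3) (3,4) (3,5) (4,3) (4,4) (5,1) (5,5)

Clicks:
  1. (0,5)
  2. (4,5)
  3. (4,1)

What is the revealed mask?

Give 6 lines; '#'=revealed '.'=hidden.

Answer: ...###
...###
......
......
.#...#
......

Derivation:
Click 1 (0,5) count=0: revealed 6 new [(0,3) (0,4) (0,5) (1,3) (1,4) (1,5)] -> total=6
Click 2 (4,5) count=4: revealed 1 new [(4,5)] -> total=7
Click 3 (4,1) count=1: revealed 1 new [(4,1)] -> total=8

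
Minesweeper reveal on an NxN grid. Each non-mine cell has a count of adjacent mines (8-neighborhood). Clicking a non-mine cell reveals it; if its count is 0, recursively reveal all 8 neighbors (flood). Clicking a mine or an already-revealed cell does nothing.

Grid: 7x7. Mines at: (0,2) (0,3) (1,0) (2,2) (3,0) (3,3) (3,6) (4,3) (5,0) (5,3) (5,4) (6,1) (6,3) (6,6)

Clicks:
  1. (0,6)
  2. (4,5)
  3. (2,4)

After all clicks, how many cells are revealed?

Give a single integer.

Answer: 10

Derivation:
Click 1 (0,6) count=0: revealed 9 new [(0,4) (0,5) (0,6) (1,4) (1,5) (1,6) (2,4) (2,5) (2,6)] -> total=9
Click 2 (4,5) count=2: revealed 1 new [(4,5)] -> total=10
Click 3 (2,4) count=1: revealed 0 new [(none)] -> total=10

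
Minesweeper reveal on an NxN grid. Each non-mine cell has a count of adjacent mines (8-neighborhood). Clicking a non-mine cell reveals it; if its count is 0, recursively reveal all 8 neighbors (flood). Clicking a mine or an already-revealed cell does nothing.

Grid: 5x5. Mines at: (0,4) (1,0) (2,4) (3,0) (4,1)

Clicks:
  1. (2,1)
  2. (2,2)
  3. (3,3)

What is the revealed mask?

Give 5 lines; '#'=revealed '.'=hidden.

Click 1 (2,1) count=2: revealed 1 new [(2,1)] -> total=1
Click 2 (2,2) count=0: revealed 11 new [(0,1) (0,2) (0,3) (1,1) (1,2) (1,3) (2,2) (2,3) (3,1) (3,2) (3,3)] -> total=12
Click 3 (3,3) count=1: revealed 0 new [(none)] -> total=12

Answer: .###.
.###.
.###.
.###.
.....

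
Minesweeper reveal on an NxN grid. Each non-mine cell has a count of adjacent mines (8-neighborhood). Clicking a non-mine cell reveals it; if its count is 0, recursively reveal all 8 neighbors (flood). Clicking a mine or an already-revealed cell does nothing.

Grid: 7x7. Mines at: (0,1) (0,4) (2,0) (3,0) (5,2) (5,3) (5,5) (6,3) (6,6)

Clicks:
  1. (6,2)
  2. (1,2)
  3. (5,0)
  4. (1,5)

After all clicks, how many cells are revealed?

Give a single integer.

Answer: 9

Derivation:
Click 1 (6,2) count=3: revealed 1 new [(6,2)] -> total=1
Click 2 (1,2) count=1: revealed 1 new [(1,2)] -> total=2
Click 3 (5,0) count=0: revealed 6 new [(4,0) (4,1) (5,0) (5,1) (6,0) (6,1)] -> total=8
Click 4 (1,5) count=1: revealed 1 new [(1,5)] -> total=9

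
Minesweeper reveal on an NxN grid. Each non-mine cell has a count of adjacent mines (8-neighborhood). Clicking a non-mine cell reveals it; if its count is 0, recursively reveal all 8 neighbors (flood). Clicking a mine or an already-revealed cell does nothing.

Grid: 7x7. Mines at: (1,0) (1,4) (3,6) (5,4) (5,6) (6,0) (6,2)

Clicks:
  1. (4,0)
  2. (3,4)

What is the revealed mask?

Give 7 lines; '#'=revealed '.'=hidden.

Answer: .###...
.###...
######.
######.
######.
####...
.......

Derivation:
Click 1 (4,0) count=0: revealed 28 new [(0,1) (0,2) (0,3) (1,1) (1,2) (1,3) (2,0) (2,1) (2,2) (2,3) (2,4) (2,5) (3,0) (3,1) (3,2) (3,3) (3,4) (3,5) (4,0) (4,1) (4,2) (4,3) (4,4) (4,5) (5,0) (5,1) (5,2) (5,3)] -> total=28
Click 2 (3,4) count=0: revealed 0 new [(none)] -> total=28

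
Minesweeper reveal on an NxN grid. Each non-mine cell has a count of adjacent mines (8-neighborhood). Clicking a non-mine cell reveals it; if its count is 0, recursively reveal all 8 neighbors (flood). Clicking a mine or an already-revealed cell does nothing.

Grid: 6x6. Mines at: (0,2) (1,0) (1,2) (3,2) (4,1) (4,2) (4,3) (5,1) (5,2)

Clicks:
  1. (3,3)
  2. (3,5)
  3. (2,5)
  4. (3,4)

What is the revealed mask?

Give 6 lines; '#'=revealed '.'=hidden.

Answer: ...###
...###
...###
...###
....##
....##

Derivation:
Click 1 (3,3) count=3: revealed 1 new [(3,3)] -> total=1
Click 2 (3,5) count=0: revealed 15 new [(0,3) (0,4) (0,5) (1,3) (1,4) (1,5) (2,3) (2,4) (2,5) (3,4) (3,5) (4,4) (4,5) (5,4) (5,5)] -> total=16
Click 3 (2,5) count=0: revealed 0 new [(none)] -> total=16
Click 4 (3,4) count=1: revealed 0 new [(none)] -> total=16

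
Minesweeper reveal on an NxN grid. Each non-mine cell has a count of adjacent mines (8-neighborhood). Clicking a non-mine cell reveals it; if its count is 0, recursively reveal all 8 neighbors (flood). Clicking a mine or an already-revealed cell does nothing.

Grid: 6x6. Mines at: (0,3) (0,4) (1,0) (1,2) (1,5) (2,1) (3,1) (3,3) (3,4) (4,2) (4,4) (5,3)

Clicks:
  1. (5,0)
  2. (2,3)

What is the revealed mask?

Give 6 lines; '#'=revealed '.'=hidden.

Click 1 (5,0) count=0: revealed 4 new [(4,0) (4,1) (5,0) (5,1)] -> total=4
Click 2 (2,3) count=3: revealed 1 new [(2,3)] -> total=5

Answer: ......
......
...#..
......
##....
##....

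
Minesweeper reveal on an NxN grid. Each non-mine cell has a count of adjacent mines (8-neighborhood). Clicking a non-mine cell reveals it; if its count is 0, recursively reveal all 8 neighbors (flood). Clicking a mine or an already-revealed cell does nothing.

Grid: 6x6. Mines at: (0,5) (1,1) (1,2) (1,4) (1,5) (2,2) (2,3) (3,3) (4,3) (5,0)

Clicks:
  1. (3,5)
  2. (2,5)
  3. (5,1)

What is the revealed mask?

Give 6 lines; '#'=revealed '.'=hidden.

Click 1 (3,5) count=0: revealed 8 new [(2,4) (2,5) (3,4) (3,5) (4,4) (4,5) (5,4) (5,5)] -> total=8
Click 2 (2,5) count=2: revealed 0 new [(none)] -> total=8
Click 3 (5,1) count=1: revealed 1 new [(5,1)] -> total=9

Answer: ......
......
....##
....##
....##
.#..##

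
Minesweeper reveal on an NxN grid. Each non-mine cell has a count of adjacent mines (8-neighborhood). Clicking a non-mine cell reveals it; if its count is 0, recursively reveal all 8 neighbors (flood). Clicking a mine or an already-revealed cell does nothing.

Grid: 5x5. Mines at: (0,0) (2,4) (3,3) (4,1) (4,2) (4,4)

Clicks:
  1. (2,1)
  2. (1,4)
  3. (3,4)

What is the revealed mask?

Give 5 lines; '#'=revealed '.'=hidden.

Click 1 (2,1) count=0: revealed 16 new [(0,1) (0,2) (0,3) (0,4) (1,0) (1,1) (1,2) (1,3) (1,4) (2,0) (2,1) (2,2) (2,3) (3,0) (3,1) (3,2)] -> total=16
Click 2 (1,4) count=1: revealed 0 new [(none)] -> total=16
Click 3 (3,4) count=3: revealed 1 new [(3,4)] -> total=17

Answer: .####
#####
####.
###.#
.....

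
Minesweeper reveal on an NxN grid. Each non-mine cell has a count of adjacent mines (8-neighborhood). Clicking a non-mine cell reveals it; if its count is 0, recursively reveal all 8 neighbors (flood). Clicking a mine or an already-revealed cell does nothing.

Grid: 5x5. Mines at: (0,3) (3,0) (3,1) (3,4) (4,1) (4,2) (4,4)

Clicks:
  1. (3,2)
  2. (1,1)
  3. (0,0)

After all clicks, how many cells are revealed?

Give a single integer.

Answer: 10

Derivation:
Click 1 (3,2) count=3: revealed 1 new [(3,2)] -> total=1
Click 2 (1,1) count=0: revealed 9 new [(0,0) (0,1) (0,2) (1,0) (1,1) (1,2) (2,0) (2,1) (2,2)] -> total=10
Click 3 (0,0) count=0: revealed 0 new [(none)] -> total=10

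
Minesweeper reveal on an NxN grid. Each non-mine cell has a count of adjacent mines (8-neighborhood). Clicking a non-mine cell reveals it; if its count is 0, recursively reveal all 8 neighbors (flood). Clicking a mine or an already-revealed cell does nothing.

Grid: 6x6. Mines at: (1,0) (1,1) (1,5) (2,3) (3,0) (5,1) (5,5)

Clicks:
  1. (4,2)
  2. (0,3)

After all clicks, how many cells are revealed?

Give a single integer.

Click 1 (4,2) count=1: revealed 1 new [(4,2)] -> total=1
Click 2 (0,3) count=0: revealed 6 new [(0,2) (0,3) (0,4) (1,2) (1,3) (1,4)] -> total=7

Answer: 7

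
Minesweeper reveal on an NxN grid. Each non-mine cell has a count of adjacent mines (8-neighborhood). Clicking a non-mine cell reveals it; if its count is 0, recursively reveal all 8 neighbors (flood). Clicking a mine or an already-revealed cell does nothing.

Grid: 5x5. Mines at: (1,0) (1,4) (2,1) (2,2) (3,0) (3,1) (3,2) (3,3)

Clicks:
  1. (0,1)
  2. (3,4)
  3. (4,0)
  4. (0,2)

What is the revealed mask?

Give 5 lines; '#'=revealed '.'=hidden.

Answer: .###.
.###.
.....
....#
#....

Derivation:
Click 1 (0,1) count=1: revealed 1 new [(0,1)] -> total=1
Click 2 (3,4) count=1: revealed 1 new [(3,4)] -> total=2
Click 3 (4,0) count=2: revealed 1 new [(4,0)] -> total=3
Click 4 (0,2) count=0: revealed 5 new [(0,2) (0,3) (1,1) (1,2) (1,3)] -> total=8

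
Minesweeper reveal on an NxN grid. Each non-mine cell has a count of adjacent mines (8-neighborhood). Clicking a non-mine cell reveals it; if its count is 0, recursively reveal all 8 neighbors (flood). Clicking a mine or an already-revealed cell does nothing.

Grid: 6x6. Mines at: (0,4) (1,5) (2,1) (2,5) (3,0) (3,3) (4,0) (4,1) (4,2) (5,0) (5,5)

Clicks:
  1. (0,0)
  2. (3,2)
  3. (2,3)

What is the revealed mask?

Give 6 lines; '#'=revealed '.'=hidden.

Answer: ####..
####..
...#..
..#...
......
......

Derivation:
Click 1 (0,0) count=0: revealed 8 new [(0,0) (0,1) (0,2) (0,3) (1,0) (1,1) (1,2) (1,3)] -> total=8
Click 2 (3,2) count=4: revealed 1 new [(3,2)] -> total=9
Click 3 (2,3) count=1: revealed 1 new [(2,3)] -> total=10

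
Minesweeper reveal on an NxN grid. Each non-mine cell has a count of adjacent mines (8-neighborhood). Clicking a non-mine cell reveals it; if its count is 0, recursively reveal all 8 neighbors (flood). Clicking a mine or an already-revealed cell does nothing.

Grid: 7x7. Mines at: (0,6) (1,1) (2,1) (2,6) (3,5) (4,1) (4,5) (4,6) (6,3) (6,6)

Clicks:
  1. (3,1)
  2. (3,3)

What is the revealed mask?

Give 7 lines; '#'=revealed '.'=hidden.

Answer: ..####.
..####.
..####.
.####..
..###..
..###..
.......

Derivation:
Click 1 (3,1) count=2: revealed 1 new [(3,1)] -> total=1
Click 2 (3,3) count=0: revealed 21 new [(0,2) (0,3) (0,4) (0,5) (1,2) (1,3) (1,4) (1,5) (2,2) (2,3) (2,4) (2,5) (3,2) (3,3) (3,4) (4,2) (4,3) (4,4) (5,2) (5,3) (5,4)] -> total=22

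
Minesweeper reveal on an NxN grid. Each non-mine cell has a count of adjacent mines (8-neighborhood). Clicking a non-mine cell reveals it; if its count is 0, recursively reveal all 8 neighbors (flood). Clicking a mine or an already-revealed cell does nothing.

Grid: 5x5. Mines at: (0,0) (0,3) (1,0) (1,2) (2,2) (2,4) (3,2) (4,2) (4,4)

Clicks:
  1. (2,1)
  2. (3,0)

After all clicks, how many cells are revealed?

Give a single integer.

Click 1 (2,1) count=4: revealed 1 new [(2,1)] -> total=1
Click 2 (3,0) count=0: revealed 5 new [(2,0) (3,0) (3,1) (4,0) (4,1)] -> total=6

Answer: 6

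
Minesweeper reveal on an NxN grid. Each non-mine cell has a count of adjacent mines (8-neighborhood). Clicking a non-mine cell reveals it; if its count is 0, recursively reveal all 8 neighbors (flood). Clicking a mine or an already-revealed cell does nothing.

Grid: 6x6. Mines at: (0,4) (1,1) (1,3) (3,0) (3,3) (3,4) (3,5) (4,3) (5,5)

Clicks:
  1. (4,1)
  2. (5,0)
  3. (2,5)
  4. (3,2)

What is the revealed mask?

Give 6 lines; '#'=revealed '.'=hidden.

Answer: ......
......
.....#
..#...
###...
###...

Derivation:
Click 1 (4,1) count=1: revealed 1 new [(4,1)] -> total=1
Click 2 (5,0) count=0: revealed 5 new [(4,0) (4,2) (5,0) (5,1) (5,2)] -> total=6
Click 3 (2,5) count=2: revealed 1 new [(2,5)] -> total=7
Click 4 (3,2) count=2: revealed 1 new [(3,2)] -> total=8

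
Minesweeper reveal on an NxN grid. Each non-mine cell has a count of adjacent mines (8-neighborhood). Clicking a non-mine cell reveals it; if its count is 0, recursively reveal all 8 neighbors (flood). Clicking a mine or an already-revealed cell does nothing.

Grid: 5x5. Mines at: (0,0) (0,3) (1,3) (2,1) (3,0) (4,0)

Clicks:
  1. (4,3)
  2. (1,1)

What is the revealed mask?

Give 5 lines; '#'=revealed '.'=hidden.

Answer: .....
.#...
..###
.####
.####

Derivation:
Click 1 (4,3) count=0: revealed 11 new [(2,2) (2,3) (2,4) (3,1) (3,2) (3,3) (3,4) (4,1) (4,2) (4,3) (4,4)] -> total=11
Click 2 (1,1) count=2: revealed 1 new [(1,1)] -> total=12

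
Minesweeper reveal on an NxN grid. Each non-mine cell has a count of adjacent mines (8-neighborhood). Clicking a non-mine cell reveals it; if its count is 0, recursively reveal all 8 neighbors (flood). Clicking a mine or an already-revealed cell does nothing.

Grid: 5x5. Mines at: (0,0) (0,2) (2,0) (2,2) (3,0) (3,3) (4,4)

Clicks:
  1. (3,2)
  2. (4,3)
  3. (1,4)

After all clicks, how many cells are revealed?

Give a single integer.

Answer: 8

Derivation:
Click 1 (3,2) count=2: revealed 1 new [(3,2)] -> total=1
Click 2 (4,3) count=2: revealed 1 new [(4,3)] -> total=2
Click 3 (1,4) count=0: revealed 6 new [(0,3) (0,4) (1,3) (1,4) (2,3) (2,4)] -> total=8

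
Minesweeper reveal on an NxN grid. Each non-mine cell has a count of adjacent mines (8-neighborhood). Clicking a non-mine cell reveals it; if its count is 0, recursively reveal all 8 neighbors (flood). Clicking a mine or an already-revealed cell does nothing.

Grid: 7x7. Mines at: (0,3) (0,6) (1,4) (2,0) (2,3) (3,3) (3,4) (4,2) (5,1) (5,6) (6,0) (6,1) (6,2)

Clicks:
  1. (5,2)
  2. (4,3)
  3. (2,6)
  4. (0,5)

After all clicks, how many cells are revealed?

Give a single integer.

Answer: 11

Derivation:
Click 1 (5,2) count=4: revealed 1 new [(5,2)] -> total=1
Click 2 (4,3) count=3: revealed 1 new [(4,3)] -> total=2
Click 3 (2,6) count=0: revealed 8 new [(1,5) (1,6) (2,5) (2,6) (3,5) (3,6) (4,5) (4,6)] -> total=10
Click 4 (0,5) count=2: revealed 1 new [(0,5)] -> total=11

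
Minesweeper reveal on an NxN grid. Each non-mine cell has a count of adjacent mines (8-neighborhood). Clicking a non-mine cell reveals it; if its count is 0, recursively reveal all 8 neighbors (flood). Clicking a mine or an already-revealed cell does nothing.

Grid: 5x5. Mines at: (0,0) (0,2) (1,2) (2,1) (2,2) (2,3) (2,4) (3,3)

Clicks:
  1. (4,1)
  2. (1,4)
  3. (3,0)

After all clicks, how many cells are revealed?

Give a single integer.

Answer: 7

Derivation:
Click 1 (4,1) count=0: revealed 6 new [(3,0) (3,1) (3,2) (4,0) (4,1) (4,2)] -> total=6
Click 2 (1,4) count=2: revealed 1 new [(1,4)] -> total=7
Click 3 (3,0) count=1: revealed 0 new [(none)] -> total=7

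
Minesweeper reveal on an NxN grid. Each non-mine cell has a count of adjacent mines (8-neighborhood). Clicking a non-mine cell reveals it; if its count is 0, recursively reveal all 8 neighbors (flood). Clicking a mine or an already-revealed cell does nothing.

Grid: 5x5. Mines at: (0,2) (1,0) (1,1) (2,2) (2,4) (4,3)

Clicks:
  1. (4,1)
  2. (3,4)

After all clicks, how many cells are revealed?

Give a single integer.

Click 1 (4,1) count=0: revealed 8 new [(2,0) (2,1) (3,0) (3,1) (3,2) (4,0) (4,1) (4,2)] -> total=8
Click 2 (3,4) count=2: revealed 1 new [(3,4)] -> total=9

Answer: 9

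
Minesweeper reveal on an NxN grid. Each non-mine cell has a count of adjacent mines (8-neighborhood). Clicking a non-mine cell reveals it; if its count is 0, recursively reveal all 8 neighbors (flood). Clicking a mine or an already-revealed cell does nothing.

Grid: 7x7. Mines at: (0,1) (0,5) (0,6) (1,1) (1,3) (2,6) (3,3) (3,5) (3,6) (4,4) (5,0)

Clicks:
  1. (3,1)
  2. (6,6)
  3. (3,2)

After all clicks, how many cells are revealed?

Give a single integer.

Answer: 24

Derivation:
Click 1 (3,1) count=0: revealed 9 new [(2,0) (2,1) (2,2) (3,0) (3,1) (3,2) (4,0) (4,1) (4,2)] -> total=9
Click 2 (6,6) count=0: revealed 15 new [(4,3) (4,5) (4,6) (5,1) (5,2) (5,3) (5,4) (5,5) (5,6) (6,1) (6,2) (6,3) (6,4) (6,5) (6,6)] -> total=24
Click 3 (3,2) count=1: revealed 0 new [(none)] -> total=24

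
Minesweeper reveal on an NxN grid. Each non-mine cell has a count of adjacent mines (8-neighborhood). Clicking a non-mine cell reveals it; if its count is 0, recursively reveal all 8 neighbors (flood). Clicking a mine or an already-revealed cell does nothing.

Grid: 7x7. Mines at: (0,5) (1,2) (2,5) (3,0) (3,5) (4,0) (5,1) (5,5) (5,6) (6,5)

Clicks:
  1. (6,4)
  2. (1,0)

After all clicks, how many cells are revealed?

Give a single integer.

Answer: 7

Derivation:
Click 1 (6,4) count=2: revealed 1 new [(6,4)] -> total=1
Click 2 (1,0) count=0: revealed 6 new [(0,0) (0,1) (1,0) (1,1) (2,0) (2,1)] -> total=7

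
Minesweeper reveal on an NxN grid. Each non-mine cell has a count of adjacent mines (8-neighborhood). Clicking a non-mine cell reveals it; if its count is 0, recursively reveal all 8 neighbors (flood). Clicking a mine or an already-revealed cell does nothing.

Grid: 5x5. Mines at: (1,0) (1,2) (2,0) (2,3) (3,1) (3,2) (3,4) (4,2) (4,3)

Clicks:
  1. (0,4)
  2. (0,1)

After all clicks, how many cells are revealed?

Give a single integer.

Click 1 (0,4) count=0: revealed 4 new [(0,3) (0,4) (1,3) (1,4)] -> total=4
Click 2 (0,1) count=2: revealed 1 new [(0,1)] -> total=5

Answer: 5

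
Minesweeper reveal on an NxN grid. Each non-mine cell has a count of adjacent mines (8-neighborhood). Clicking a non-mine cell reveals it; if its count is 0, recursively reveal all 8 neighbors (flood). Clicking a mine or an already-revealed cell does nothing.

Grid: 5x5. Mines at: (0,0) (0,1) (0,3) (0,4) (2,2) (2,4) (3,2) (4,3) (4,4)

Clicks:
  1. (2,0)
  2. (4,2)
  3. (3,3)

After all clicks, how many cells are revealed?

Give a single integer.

Click 1 (2,0) count=0: revealed 8 new [(1,0) (1,1) (2,0) (2,1) (3,0) (3,1) (4,0) (4,1)] -> total=8
Click 2 (4,2) count=2: revealed 1 new [(4,2)] -> total=9
Click 3 (3,3) count=5: revealed 1 new [(3,3)] -> total=10

Answer: 10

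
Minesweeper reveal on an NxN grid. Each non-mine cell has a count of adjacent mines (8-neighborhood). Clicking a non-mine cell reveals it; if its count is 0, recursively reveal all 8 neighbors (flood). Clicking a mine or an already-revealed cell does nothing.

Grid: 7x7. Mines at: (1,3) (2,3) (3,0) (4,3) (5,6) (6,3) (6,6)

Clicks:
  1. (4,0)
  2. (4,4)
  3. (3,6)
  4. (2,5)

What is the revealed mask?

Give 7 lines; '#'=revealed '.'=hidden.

Answer: ....###
....###
....###
....###
#...###
.......
.......

Derivation:
Click 1 (4,0) count=1: revealed 1 new [(4,0)] -> total=1
Click 2 (4,4) count=1: revealed 1 new [(4,4)] -> total=2
Click 3 (3,6) count=0: revealed 14 new [(0,4) (0,5) (0,6) (1,4) (1,5) (1,6) (2,4) (2,5) (2,6) (3,4) (3,5) (3,6) (4,5) (4,6)] -> total=16
Click 4 (2,5) count=0: revealed 0 new [(none)] -> total=16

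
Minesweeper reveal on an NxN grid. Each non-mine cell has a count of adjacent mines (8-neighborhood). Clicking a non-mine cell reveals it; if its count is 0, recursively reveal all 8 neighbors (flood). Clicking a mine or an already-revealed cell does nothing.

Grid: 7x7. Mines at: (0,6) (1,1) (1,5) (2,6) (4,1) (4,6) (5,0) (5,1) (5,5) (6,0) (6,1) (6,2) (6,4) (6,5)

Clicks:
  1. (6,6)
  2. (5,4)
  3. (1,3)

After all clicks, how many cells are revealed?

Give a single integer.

Click 1 (6,6) count=2: revealed 1 new [(6,6)] -> total=1
Click 2 (5,4) count=3: revealed 1 new [(5,4)] -> total=2
Click 3 (1,3) count=0: revealed 20 new [(0,2) (0,3) (0,4) (1,2) (1,3) (1,4) (2,2) (2,3) (2,4) (2,5) (3,2) (3,3) (3,4) (3,5) (4,2) (4,3) (4,4) (4,5) (5,2) (5,3)] -> total=22

Answer: 22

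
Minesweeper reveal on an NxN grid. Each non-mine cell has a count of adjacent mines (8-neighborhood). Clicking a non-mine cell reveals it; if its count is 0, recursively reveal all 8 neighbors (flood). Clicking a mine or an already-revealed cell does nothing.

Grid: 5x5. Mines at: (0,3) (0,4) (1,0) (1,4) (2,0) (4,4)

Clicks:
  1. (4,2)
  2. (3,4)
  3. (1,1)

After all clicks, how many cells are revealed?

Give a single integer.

Answer: 15

Derivation:
Click 1 (4,2) count=0: revealed 14 new [(1,1) (1,2) (1,3) (2,1) (2,2) (2,3) (3,0) (3,1) (3,2) (3,3) (4,0) (4,1) (4,2) (4,3)] -> total=14
Click 2 (3,4) count=1: revealed 1 new [(3,4)] -> total=15
Click 3 (1,1) count=2: revealed 0 new [(none)] -> total=15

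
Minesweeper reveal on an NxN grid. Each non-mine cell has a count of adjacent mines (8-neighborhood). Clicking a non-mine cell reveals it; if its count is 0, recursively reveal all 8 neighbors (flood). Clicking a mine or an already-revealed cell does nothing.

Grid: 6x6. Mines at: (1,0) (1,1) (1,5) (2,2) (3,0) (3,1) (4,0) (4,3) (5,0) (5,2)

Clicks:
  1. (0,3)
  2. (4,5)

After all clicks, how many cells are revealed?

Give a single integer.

Answer: 14

Derivation:
Click 1 (0,3) count=0: revealed 6 new [(0,2) (0,3) (0,4) (1,2) (1,3) (1,4)] -> total=6
Click 2 (4,5) count=0: revealed 8 new [(2,4) (2,5) (3,4) (3,5) (4,4) (4,5) (5,4) (5,5)] -> total=14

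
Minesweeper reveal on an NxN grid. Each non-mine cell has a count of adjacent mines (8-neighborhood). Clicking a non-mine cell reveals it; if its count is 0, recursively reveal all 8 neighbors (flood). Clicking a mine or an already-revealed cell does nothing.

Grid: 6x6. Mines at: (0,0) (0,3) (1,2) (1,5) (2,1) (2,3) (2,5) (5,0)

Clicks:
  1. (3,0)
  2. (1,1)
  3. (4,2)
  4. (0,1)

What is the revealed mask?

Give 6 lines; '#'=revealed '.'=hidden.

Click 1 (3,0) count=1: revealed 1 new [(3,0)] -> total=1
Click 2 (1,1) count=3: revealed 1 new [(1,1)] -> total=2
Click 3 (4,2) count=0: revealed 15 new [(3,1) (3,2) (3,3) (3,4) (3,5) (4,1) (4,2) (4,3) (4,4) (4,5) (5,1) (5,2) (5,3) (5,4) (5,5)] -> total=17
Click 4 (0,1) count=2: revealed 1 new [(0,1)] -> total=18

Answer: .#....
.#....
......
######
.#####
.#####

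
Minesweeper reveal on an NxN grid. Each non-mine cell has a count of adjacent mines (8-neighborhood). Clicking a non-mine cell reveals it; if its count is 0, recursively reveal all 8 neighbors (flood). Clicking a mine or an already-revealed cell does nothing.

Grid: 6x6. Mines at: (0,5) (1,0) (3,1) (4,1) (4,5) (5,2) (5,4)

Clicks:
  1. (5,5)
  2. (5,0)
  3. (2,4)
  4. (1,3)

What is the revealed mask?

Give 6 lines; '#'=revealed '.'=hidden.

Answer: .####.
.#####
.#####
..####
..###.
#....#

Derivation:
Click 1 (5,5) count=2: revealed 1 new [(5,5)] -> total=1
Click 2 (5,0) count=1: revealed 1 new [(5,0)] -> total=2
Click 3 (2,4) count=0: revealed 21 new [(0,1) (0,2) (0,3) (0,4) (1,1) (1,2) (1,3) (1,4) (1,5) (2,1) (2,2) (2,3) (2,4) (2,5) (3,2) (3,3) (3,4) (3,5) (4,2) (4,3) (4,4)] -> total=23
Click 4 (1,3) count=0: revealed 0 new [(none)] -> total=23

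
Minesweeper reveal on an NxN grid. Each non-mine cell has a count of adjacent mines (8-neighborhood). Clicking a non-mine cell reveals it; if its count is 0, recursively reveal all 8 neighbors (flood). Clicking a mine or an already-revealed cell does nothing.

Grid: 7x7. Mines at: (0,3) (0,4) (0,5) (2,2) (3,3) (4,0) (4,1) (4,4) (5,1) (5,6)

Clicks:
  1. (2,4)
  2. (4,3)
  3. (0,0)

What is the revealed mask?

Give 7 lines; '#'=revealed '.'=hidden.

Answer: ###....
###....
##..#..
##.....
...#...
.......
.......

Derivation:
Click 1 (2,4) count=1: revealed 1 new [(2,4)] -> total=1
Click 2 (4,3) count=2: revealed 1 new [(4,3)] -> total=2
Click 3 (0,0) count=0: revealed 10 new [(0,0) (0,1) (0,2) (1,0) (1,1) (1,2) (2,0) (2,1) (3,0) (3,1)] -> total=12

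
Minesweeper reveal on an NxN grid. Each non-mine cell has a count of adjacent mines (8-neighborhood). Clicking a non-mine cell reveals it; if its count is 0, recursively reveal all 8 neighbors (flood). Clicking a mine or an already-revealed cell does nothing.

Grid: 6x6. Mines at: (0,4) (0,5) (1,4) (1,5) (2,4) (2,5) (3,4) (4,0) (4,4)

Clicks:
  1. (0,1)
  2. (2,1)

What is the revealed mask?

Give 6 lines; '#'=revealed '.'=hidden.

Click 1 (0,1) count=0: revealed 22 new [(0,0) (0,1) (0,2) (0,3) (1,0) (1,1) (1,2) (1,3) (2,0) (2,1) (2,2) (2,3) (3,0) (3,1) (3,2) (3,3) (4,1) (4,2) (4,3) (5,1) (5,2) (5,3)] -> total=22
Click 2 (2,1) count=0: revealed 0 new [(none)] -> total=22

Answer: ####..
####..
####..
####..
.###..
.###..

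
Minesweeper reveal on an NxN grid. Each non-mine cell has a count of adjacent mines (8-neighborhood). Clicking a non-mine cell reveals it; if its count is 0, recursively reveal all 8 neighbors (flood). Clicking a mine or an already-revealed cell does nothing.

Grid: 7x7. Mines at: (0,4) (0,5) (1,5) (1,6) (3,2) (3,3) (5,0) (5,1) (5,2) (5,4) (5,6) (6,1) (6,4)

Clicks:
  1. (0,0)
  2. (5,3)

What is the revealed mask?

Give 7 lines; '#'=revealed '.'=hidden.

Answer: ####...
####...
####...
##.....
##.....
...#...
.......

Derivation:
Click 1 (0,0) count=0: revealed 16 new [(0,0) (0,1) (0,2) (0,3) (1,0) (1,1) (1,2) (1,3) (2,0) (2,1) (2,2) (2,3) (3,0) (3,1) (4,0) (4,1)] -> total=16
Click 2 (5,3) count=3: revealed 1 new [(5,3)] -> total=17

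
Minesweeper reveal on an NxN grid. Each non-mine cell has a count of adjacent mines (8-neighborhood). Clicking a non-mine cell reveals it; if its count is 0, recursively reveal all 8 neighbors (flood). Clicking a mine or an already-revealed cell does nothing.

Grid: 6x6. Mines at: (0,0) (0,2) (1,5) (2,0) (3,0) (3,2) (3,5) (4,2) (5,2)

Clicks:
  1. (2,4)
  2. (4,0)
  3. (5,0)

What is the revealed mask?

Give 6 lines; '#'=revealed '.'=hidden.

Click 1 (2,4) count=2: revealed 1 new [(2,4)] -> total=1
Click 2 (4,0) count=1: revealed 1 new [(4,0)] -> total=2
Click 3 (5,0) count=0: revealed 3 new [(4,1) (5,0) (5,1)] -> total=5

Answer: ......
......
....#.
......
##....
##....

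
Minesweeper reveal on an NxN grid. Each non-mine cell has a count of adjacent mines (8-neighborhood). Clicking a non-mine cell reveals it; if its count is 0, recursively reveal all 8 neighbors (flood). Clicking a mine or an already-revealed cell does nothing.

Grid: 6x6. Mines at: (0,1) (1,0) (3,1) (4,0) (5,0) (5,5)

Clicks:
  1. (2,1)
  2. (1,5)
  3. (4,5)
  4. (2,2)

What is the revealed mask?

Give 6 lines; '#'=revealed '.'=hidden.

Click 1 (2,1) count=2: revealed 1 new [(2,1)] -> total=1
Click 2 (1,5) count=0: revealed 25 new [(0,2) (0,3) (0,4) (0,5) (1,2) (1,3) (1,4) (1,5) (2,2) (2,3) (2,4) (2,5) (3,2) (3,3) (3,4) (3,5) (4,1) (4,2) (4,3) (4,4) (4,5) (5,1) (5,2) (5,3) (5,4)] -> total=26
Click 3 (4,5) count=1: revealed 0 new [(none)] -> total=26
Click 4 (2,2) count=1: revealed 0 new [(none)] -> total=26

Answer: ..####
..####
.#####
..####
.#####
.####.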